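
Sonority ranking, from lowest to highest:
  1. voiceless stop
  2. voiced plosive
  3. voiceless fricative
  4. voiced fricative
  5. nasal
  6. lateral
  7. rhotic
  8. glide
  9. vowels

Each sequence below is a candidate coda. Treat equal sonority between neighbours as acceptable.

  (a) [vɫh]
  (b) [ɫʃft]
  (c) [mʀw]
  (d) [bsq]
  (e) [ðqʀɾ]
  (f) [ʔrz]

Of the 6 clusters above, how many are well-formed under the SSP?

1

(a) 4-6-3 → violates
(b) 6-3-3-1 → obeys
(c) 5-7-8 → violates
(d) 2-3-1 → violates
(e) 4-1-7-7 → violates
(f) 1-7-4 → violates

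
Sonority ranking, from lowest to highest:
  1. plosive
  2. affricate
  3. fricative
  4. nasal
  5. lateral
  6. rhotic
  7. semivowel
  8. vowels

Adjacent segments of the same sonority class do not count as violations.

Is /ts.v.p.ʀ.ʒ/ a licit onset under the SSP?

no

/ts/: affricate = 2.
/v/: fricative = 3.
/p/: plosive = 1.
/ʀ/: rhotic = 6.
/ʒ/: fricative = 3.
The profile is 2-3-1-6-3. Between /v/ (3) and /p/ (1) sonority does not rise, so the cluster violates the SSP.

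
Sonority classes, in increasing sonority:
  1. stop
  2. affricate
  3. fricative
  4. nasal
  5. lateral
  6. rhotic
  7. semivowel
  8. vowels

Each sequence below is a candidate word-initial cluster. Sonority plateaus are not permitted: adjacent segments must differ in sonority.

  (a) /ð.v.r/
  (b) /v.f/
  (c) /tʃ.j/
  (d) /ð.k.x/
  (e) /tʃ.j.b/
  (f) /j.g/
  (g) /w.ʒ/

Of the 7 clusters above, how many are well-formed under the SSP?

(a) /ð.v.r/: profile 3-3-6 — violates.
(b) /v.f/: profile 3-3 — violates.
(c) /tʃ.j/: profile 2-7 — obeys.
(d) /ð.k.x/: profile 3-1-3 — violates.
(e) /tʃ.j.b/: profile 2-7-1 — violates.
(f) /j.g/: profile 7-1 — violates.
(g) /w.ʒ/: profile 7-3 — violates.

1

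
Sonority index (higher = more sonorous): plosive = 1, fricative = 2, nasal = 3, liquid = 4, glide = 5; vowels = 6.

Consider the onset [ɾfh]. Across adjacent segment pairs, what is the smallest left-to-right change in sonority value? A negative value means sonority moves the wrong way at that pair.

-2

/ɾ/: liquid = 4.
/f/: fricative = 2.
/h/: fricative = 2.
/ɾ/→/f/: change -2.
/f/→/h/: change +0.
Minimum = -2.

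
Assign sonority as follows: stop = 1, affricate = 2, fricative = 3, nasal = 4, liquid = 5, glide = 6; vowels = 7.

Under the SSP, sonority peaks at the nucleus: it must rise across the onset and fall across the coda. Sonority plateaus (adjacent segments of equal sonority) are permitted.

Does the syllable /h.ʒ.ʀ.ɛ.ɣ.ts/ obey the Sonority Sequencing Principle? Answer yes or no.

yes

Onset: /h/ is a fricative (sonority 3), /ʒ/ is a fricative (sonority 3), /ʀ/ is a liquid (sonority 5); then the nucleus /ɛ/ (sonority 7).
Onset profile 3-3-5-7 — rises to the nucleus.
Coda: /ɣ/ is a fricative (sonority 3), /ts/ is an affricate (sonority 2).
Coda profile 7-3-2 — falls from the nucleus.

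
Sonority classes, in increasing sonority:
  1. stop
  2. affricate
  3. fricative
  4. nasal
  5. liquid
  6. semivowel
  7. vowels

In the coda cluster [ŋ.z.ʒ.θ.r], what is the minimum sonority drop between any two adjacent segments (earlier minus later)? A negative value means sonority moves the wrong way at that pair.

/ŋ/ — nasal, sonority 4.
/z/ — fricative, sonority 3.
/ʒ/ — fricative, sonority 3.
/θ/ — fricative, sonority 3.
/r/ — liquid, sonority 5.
/ŋ/→/z/: change +1.
/z/→/ʒ/: change +0.
/ʒ/→/θ/: change +0.
/θ/→/r/: change -2.
Minimum = -2.

-2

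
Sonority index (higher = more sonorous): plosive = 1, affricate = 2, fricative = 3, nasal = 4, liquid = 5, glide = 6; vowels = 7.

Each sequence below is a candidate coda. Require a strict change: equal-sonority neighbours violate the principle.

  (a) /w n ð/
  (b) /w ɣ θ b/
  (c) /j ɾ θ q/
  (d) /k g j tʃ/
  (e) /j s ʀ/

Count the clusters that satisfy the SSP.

2

(a) 6-4-3 → obeys
(b) 6-3-3-1 → violates
(c) 6-5-3-1 → obeys
(d) 1-1-6-2 → violates
(e) 6-3-5 → violates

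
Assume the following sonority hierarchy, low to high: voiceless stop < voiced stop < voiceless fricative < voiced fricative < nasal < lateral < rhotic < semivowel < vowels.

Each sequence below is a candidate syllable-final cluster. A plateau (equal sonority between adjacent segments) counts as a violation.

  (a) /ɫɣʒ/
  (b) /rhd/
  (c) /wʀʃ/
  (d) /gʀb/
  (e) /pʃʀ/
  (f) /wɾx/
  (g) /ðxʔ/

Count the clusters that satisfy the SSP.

(a) sonority 6-4-4: ill-formed.
(b) sonority 7-3-2: well-formed.
(c) sonority 8-7-3: well-formed.
(d) sonority 2-7-2: ill-formed.
(e) sonority 1-3-7: ill-formed.
(f) sonority 8-7-3: well-formed.
(g) sonority 4-3-1: well-formed.

4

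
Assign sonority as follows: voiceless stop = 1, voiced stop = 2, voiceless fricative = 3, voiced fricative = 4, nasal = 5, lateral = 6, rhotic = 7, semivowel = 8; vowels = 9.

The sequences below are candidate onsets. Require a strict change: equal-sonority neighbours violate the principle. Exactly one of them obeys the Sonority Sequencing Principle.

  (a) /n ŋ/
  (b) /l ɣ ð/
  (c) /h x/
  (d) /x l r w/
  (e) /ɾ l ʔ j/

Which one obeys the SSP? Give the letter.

d

(a) 5-5 → violates
(b) 6-4-4 → violates
(c) 3-3 → violates
(d) 3-6-7-8 → obeys
(e) 7-6-1-8 → violates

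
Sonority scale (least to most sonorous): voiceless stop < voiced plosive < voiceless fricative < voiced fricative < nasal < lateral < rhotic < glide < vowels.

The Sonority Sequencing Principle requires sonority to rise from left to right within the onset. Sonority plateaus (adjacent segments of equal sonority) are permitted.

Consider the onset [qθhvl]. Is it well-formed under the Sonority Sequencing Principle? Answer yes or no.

yes

/q/: voiceless stop = 1.
/θ/: voiceless fricative = 3.
/h/: voiceless fricative = 3.
/v/: voiced fricative = 4.
/l/: lateral = 6.
The profile 1-3-3-4-6 is non-decreasing (plateaus allowed), so the onset satisfies the SSP.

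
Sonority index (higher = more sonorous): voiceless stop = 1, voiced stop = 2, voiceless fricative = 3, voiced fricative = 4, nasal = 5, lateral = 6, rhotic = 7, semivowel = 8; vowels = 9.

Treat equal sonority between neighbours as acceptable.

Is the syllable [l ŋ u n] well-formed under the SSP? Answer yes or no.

no

Onset: /l/ is a lateral (sonority 6), /ŋ/ is a nasal (sonority 5); then the nucleus /u/ (sonority 9).
Onset profile 6-5-9 — does not rise throughout.
Coda: /n/ is a nasal (sonority 5).
Coda profile 9-5 — falls from the nucleus.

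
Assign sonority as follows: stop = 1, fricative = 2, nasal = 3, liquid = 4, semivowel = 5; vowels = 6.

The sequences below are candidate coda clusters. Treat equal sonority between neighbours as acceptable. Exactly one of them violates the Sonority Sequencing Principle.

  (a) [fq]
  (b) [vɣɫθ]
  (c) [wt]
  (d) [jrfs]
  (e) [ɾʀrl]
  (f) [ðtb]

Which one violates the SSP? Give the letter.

(a) 2-1 → obeys
(b) 2-2-4-2 → violates
(c) 5-1 → obeys
(d) 5-4-2-2 → obeys
(e) 4-4-4-4 → obeys
(f) 2-1-1 → obeys

b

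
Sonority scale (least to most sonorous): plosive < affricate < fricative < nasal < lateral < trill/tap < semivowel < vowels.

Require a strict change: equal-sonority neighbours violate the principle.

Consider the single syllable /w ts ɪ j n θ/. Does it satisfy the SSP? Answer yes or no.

Onset: /w/ is a semivowel (sonority 7), /ts/ is an affricate (sonority 2); then the nucleus /ɪ/ (sonority 8).
Onset profile 7-2-8 — does not strictly rise throughout.
Coda: /j/ is a semivowel (sonority 7), /n/ is a nasal (sonority 4), /θ/ is a fricative (sonority 3).
Coda profile 8-7-4-3 — falls from the nucleus.

no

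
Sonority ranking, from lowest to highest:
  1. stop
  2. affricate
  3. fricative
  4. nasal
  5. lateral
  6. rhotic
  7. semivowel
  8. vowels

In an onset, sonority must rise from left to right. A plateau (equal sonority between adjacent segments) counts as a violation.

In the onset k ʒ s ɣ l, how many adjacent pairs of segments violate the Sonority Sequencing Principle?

2

/k/: stop = 1.
/ʒ/: fricative = 3.
/s/: fricative = 3.
/ɣ/: fricative = 3.
/l/: lateral = 5.
/k/→/ʒ/: 1→3 (rises) — ok.
/ʒ/→/s/: 3→3 (plateau) — violation.
/s/→/ɣ/: 3→3 (plateau) — violation.
/ɣ/→/l/: 3→5 (rises) — ok.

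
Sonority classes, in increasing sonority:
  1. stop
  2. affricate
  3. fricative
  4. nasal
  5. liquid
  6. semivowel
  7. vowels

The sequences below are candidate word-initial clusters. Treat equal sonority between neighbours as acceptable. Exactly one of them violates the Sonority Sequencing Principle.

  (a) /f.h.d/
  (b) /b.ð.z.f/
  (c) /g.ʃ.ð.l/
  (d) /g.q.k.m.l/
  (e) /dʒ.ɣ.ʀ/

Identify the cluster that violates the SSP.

a

(a) /f.h.d/: profile 3-3-1 — violates.
(b) /b.ð.z.f/: profile 1-3-3-3 — obeys.
(c) /g.ʃ.ð.l/: profile 1-3-3-5 — obeys.
(d) /g.q.k.m.l/: profile 1-1-1-4-5 — obeys.
(e) /dʒ.ɣ.ʀ/: profile 2-3-5 — obeys.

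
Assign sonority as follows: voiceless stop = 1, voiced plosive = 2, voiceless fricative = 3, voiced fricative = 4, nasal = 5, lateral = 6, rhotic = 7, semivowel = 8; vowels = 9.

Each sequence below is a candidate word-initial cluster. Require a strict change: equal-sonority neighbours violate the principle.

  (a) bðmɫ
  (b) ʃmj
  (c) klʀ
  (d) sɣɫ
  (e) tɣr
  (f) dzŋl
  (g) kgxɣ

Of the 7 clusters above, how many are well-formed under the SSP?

(a) bðmɫ: profile 2-4-5-6 — obeys.
(b) ʃmj: profile 3-5-8 — obeys.
(c) klʀ: profile 1-6-7 — obeys.
(d) sɣɫ: profile 3-4-6 — obeys.
(e) tɣr: profile 1-4-7 — obeys.
(f) dzŋl: profile 2-4-5-6 — obeys.
(g) kgxɣ: profile 1-2-3-4 — obeys.

7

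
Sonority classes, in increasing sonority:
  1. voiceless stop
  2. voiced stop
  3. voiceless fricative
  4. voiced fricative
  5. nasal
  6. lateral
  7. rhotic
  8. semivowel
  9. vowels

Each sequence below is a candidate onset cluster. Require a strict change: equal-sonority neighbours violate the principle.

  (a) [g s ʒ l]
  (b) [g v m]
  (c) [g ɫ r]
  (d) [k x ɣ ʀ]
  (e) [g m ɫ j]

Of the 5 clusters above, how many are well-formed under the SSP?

5

(a) 2-3-4-6 → obeys
(b) 2-4-5 → obeys
(c) 2-6-7 → obeys
(d) 1-3-4-7 → obeys
(e) 2-5-6-8 → obeys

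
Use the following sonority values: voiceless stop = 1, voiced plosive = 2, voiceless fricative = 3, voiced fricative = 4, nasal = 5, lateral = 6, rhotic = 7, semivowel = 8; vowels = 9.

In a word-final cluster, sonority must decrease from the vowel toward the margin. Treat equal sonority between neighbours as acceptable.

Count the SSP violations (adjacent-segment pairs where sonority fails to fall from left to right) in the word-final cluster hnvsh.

1

/h/: voiceless fricative = 3.
/n/: nasal = 5.
/v/: voiced fricative = 4.
/s/: voiceless fricative = 3.
/h/: voiceless fricative = 3.
/h/→/n/: 3→5 (does not fall) — violation.
/n/→/v/: 5→4 (falls) — ok.
/v/→/s/: 4→3 (falls) — ok.
/s/→/h/: 3→3 (plateau, allowed) — ok.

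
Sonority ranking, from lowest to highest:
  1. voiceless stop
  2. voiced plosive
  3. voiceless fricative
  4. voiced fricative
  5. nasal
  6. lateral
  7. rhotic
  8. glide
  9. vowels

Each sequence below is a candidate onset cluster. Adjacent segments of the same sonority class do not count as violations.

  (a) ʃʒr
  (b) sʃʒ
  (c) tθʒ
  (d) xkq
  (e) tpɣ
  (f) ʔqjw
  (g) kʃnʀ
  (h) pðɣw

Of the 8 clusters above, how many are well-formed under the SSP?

7

(a) ʃʒr: profile 3-4-7 — obeys.
(b) sʃʒ: profile 3-3-4 — obeys.
(c) tθʒ: profile 1-3-4 — obeys.
(d) xkq: profile 3-1-1 — violates.
(e) tpɣ: profile 1-1-4 — obeys.
(f) ʔqjw: profile 1-1-8-8 — obeys.
(g) kʃnʀ: profile 1-3-5-7 — obeys.
(h) pðɣw: profile 1-4-4-8 — obeys.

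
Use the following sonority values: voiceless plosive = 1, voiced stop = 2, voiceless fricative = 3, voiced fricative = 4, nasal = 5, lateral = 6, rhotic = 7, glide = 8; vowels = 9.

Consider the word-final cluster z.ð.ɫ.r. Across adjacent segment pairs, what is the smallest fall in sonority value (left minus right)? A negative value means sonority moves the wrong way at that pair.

/z/ — voiced fricative, sonority 4.
/ð/ — voiced fricative, sonority 4.
/ɫ/ — lateral, sonority 6.
/r/ — rhotic, sonority 7.
/z/→/ð/: change +0.
/ð/→/ɫ/: change -2.
/ɫ/→/r/: change -1.
Minimum = -2.

-2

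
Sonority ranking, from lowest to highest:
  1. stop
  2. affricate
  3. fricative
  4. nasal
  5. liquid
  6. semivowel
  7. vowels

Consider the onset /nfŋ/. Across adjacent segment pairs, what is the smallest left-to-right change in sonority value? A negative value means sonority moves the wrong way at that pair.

/n/ — nasal, sonority 4.
/f/ — fricative, sonority 3.
/ŋ/ — nasal, sonority 4.
/n/→/f/: change -1.
/f/→/ŋ/: change +1.
Minimum = -1.

-1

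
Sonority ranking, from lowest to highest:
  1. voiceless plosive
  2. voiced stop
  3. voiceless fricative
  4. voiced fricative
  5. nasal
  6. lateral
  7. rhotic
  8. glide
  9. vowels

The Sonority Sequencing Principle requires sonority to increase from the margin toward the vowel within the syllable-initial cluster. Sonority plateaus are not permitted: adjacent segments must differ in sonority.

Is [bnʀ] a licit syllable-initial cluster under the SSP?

yes

/b/: voiced stop = 2.
/n/: nasal = 5.
/ʀ/: rhotic = 7.
The profile 2-5-7 strictly rises, so the syllable-initial cluster satisfies the SSP.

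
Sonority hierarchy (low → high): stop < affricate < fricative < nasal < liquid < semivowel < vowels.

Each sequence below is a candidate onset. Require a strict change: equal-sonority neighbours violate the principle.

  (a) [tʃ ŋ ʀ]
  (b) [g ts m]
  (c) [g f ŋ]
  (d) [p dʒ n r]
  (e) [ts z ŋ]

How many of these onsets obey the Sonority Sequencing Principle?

5

(a) [tʃ ŋ ʀ]: profile 2-4-5 — obeys.
(b) [g ts m]: profile 1-2-4 — obeys.
(c) [g f ŋ]: profile 1-3-4 — obeys.
(d) [p dʒ n r]: profile 1-2-4-5 — obeys.
(e) [ts z ŋ]: profile 2-3-4 — obeys.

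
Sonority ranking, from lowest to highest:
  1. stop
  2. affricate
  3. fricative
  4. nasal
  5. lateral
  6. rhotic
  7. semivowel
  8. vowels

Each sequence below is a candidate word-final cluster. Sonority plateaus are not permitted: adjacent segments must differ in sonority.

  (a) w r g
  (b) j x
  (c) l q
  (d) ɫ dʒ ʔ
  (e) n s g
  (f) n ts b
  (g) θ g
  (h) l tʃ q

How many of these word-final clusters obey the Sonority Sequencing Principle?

8

(a) 7-6-1 → obeys
(b) 7-3 → obeys
(c) 5-1 → obeys
(d) 5-2-1 → obeys
(e) 4-3-1 → obeys
(f) 4-2-1 → obeys
(g) 3-1 → obeys
(h) 5-2-1 → obeys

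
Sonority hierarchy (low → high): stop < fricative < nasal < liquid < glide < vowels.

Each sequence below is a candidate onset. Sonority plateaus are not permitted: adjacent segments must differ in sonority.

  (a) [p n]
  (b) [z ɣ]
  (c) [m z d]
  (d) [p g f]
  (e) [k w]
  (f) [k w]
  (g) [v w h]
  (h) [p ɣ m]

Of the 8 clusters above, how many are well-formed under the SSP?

4

(a) [p n]: profile 1-3 — obeys.
(b) [z ɣ]: profile 2-2 — violates.
(c) [m z d]: profile 3-2-1 — violates.
(d) [p g f]: profile 1-1-2 — violates.
(e) [k w]: profile 1-5 — obeys.
(f) [k w]: profile 1-5 — obeys.
(g) [v w h]: profile 2-5-2 — violates.
(h) [p ɣ m]: profile 1-2-3 — obeys.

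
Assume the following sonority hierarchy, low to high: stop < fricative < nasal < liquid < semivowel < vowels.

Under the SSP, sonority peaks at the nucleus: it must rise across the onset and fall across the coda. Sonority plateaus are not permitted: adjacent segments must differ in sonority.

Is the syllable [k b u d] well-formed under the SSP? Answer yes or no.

no

Onset: /k/ is a stop (sonority 1), /b/ is a stop (sonority 1); then the nucleus /u/ (sonority 6).
Onset profile 1-1-6 — does not strictly rise throughout.
Coda: /d/ is a stop (sonority 1).
Coda profile 6-1 — falls from the nucleus.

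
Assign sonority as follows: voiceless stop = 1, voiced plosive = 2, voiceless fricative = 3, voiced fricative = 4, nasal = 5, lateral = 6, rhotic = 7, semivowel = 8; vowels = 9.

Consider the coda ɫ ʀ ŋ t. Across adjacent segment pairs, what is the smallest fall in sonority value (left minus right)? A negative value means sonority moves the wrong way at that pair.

/ɫ/ — lateral, sonority 6.
/ʀ/ — rhotic, sonority 7.
/ŋ/ — nasal, sonority 5.
/t/ — voiceless stop, sonority 1.
/ɫ/→/ʀ/: change -1.
/ʀ/→/ŋ/: change +2.
/ŋ/→/t/: change +4.
Minimum = -1.

-1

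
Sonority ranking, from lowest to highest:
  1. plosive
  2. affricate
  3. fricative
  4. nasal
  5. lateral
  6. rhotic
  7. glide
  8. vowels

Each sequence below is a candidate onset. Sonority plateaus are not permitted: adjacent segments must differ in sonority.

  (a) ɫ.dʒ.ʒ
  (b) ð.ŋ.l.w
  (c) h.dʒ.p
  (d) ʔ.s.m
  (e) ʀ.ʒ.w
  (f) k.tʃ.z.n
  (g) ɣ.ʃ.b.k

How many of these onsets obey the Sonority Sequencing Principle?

(a) sonority 5-2-3: ill-formed.
(b) sonority 3-4-5-7: well-formed.
(c) sonority 3-2-1: ill-formed.
(d) sonority 1-3-4: well-formed.
(e) sonority 6-3-7: ill-formed.
(f) sonority 1-2-3-4: well-formed.
(g) sonority 3-3-1-1: ill-formed.

3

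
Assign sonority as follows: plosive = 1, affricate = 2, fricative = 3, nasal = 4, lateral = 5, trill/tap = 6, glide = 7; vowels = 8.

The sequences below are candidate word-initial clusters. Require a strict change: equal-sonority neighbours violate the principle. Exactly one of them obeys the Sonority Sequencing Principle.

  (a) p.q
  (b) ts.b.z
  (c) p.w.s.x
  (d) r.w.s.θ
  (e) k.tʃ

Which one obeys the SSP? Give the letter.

e

(a) p.q: profile 1-1 — violates.
(b) ts.b.z: profile 2-1-3 — violates.
(c) p.w.s.x: profile 1-7-3-3 — violates.
(d) r.w.s.θ: profile 6-7-3-3 — violates.
(e) k.tʃ: profile 1-2 — obeys.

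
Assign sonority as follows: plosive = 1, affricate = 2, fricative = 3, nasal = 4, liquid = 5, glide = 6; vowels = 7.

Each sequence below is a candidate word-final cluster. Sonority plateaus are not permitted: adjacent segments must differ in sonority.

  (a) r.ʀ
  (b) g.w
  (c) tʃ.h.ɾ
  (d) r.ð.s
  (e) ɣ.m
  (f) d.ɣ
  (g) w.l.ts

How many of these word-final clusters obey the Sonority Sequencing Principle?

(a) r.ʀ: profile 5-5 — violates.
(b) g.w: profile 1-6 — violates.
(c) tʃ.h.ɾ: profile 2-3-5 — violates.
(d) r.ð.s: profile 5-3-3 — violates.
(e) ɣ.m: profile 3-4 — violates.
(f) d.ɣ: profile 1-3 — violates.
(g) w.l.ts: profile 6-5-2 — obeys.

1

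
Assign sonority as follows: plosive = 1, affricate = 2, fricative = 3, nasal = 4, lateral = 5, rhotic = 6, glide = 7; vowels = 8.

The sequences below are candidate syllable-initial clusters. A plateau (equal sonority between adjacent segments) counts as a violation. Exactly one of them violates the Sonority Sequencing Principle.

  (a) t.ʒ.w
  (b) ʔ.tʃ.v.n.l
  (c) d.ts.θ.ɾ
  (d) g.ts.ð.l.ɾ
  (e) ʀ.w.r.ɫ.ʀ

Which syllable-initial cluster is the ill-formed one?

(a) t.ʒ.w: profile 1-3-7 — obeys.
(b) ʔ.tʃ.v.n.l: profile 1-2-3-4-5 — obeys.
(c) d.ts.θ.ɾ: profile 1-2-3-6 — obeys.
(d) g.ts.ð.l.ɾ: profile 1-2-3-5-6 — obeys.
(e) ʀ.w.r.ɫ.ʀ: profile 6-7-6-5-6 — violates.

e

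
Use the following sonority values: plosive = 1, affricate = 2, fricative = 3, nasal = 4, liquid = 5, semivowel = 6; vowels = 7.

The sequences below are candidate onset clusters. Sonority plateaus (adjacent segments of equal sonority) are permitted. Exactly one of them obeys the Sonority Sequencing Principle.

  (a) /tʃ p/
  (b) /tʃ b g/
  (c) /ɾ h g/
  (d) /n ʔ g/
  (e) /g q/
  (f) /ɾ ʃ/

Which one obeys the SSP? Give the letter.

e

(a) /tʃ p/: profile 2-1 — violates.
(b) /tʃ b g/: profile 2-1-1 — violates.
(c) /ɾ h g/: profile 5-3-1 — violates.
(d) /n ʔ g/: profile 4-1-1 — violates.
(e) /g q/: profile 1-1 — obeys.
(f) /ɾ ʃ/: profile 5-3 — violates.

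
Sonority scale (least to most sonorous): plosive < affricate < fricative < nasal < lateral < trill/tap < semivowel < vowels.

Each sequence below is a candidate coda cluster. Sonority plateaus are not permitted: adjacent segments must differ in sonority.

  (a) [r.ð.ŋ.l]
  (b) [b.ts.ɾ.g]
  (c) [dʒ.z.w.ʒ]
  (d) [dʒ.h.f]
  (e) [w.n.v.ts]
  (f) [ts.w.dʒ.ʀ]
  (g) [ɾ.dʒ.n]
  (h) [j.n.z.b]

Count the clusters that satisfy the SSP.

(a) 6-3-4-5 → violates
(b) 1-2-6-1 → violates
(c) 2-3-7-3 → violates
(d) 2-3-3 → violates
(e) 7-4-3-2 → obeys
(f) 2-7-2-6 → violates
(g) 6-2-4 → violates
(h) 7-4-3-1 → obeys

2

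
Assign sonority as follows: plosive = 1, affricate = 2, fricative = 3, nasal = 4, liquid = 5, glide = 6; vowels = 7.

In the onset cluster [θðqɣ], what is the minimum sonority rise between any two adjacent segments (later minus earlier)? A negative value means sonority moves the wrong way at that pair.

/θ/ — fricative, sonority 3.
/ð/ — fricative, sonority 3.
/q/ — plosive, sonority 1.
/ɣ/ — fricative, sonority 3.
/θ/→/ð/: change +0.
/ð/→/q/: change -2.
/q/→/ɣ/: change +2.
Minimum = -2.

-2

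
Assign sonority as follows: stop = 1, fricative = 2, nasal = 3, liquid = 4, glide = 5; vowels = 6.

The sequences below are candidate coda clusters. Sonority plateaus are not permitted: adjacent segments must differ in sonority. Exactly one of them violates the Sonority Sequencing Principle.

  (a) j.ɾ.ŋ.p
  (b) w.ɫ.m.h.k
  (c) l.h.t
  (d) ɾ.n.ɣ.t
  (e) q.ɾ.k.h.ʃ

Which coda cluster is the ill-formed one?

e

(a) sonority 5-4-3-1: well-formed.
(b) sonority 5-4-3-2-1: well-formed.
(c) sonority 4-2-1: well-formed.
(d) sonority 4-3-2-1: well-formed.
(e) sonority 1-4-1-2-2: ill-formed.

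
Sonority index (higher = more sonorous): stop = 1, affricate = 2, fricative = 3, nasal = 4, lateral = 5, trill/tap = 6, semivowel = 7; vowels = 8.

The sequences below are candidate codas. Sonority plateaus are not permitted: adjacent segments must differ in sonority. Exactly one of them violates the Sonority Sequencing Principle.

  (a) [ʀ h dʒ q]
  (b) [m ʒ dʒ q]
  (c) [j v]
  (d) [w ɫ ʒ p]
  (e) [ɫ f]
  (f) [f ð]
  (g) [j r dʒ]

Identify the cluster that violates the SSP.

(a) [ʀ h dʒ q]: profile 6-3-2-1 — obeys.
(b) [m ʒ dʒ q]: profile 4-3-2-1 — obeys.
(c) [j v]: profile 7-3 — obeys.
(d) [w ɫ ʒ p]: profile 7-5-3-1 — obeys.
(e) [ɫ f]: profile 5-3 — obeys.
(f) [f ð]: profile 3-3 — violates.
(g) [j r dʒ]: profile 7-6-2 — obeys.

f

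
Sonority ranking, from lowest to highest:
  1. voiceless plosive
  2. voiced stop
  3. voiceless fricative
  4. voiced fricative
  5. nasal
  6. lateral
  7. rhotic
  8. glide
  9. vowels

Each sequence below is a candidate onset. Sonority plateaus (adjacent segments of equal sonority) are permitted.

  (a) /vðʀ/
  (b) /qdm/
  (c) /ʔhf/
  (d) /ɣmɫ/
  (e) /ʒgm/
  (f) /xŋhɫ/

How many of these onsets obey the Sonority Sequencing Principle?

4

(a) /vðʀ/: profile 4-4-7 — obeys.
(b) /qdm/: profile 1-2-5 — obeys.
(c) /ʔhf/: profile 1-3-3 — obeys.
(d) /ɣmɫ/: profile 4-5-6 — obeys.
(e) /ʒgm/: profile 4-2-5 — violates.
(f) /xŋhɫ/: profile 3-5-3-6 — violates.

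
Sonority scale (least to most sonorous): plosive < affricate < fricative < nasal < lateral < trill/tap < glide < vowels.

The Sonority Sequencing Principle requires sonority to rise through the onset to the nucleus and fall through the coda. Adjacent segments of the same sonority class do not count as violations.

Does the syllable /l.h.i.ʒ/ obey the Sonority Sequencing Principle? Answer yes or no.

Onset: /l/ is a lateral (sonority 5), /h/ is a fricative (sonority 3); then the nucleus /i/ (sonority 8).
Onset profile 5-3-8 — does not rise throughout.
Coda: /ʒ/ is a fricative (sonority 3).
Coda profile 8-3 — falls from the nucleus.

no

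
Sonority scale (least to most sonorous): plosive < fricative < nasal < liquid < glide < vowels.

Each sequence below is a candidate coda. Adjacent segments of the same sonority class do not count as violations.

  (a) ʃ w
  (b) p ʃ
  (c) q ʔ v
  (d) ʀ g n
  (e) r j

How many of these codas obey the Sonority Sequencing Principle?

(a) sonority 2-5: ill-formed.
(b) sonority 1-2: ill-formed.
(c) sonority 1-1-2: ill-formed.
(d) sonority 4-1-3: ill-formed.
(e) sonority 4-5: ill-formed.

0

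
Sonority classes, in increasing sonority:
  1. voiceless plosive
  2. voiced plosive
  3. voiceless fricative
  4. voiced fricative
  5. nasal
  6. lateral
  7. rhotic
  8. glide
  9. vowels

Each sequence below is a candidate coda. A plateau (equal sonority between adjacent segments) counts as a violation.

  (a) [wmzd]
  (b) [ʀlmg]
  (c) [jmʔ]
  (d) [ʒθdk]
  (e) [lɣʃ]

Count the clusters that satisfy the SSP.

5

(a) [wmzd]: profile 8-5-4-2 — obeys.
(b) [ʀlmg]: profile 7-6-5-2 — obeys.
(c) [jmʔ]: profile 8-5-1 — obeys.
(d) [ʒθdk]: profile 4-3-2-1 — obeys.
(e) [lɣʃ]: profile 6-4-3 — obeys.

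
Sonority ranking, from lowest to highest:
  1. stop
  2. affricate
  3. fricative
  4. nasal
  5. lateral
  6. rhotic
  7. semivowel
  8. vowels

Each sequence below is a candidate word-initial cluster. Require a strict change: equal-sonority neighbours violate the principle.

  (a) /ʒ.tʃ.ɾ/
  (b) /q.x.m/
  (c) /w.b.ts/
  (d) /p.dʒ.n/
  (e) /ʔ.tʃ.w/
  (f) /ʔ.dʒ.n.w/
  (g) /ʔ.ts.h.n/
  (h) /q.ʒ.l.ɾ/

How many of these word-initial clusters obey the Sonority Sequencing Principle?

(a) 3-2-6 → violates
(b) 1-3-4 → obeys
(c) 7-1-2 → violates
(d) 1-2-4 → obeys
(e) 1-2-7 → obeys
(f) 1-2-4-7 → obeys
(g) 1-2-3-4 → obeys
(h) 1-3-5-6 → obeys

6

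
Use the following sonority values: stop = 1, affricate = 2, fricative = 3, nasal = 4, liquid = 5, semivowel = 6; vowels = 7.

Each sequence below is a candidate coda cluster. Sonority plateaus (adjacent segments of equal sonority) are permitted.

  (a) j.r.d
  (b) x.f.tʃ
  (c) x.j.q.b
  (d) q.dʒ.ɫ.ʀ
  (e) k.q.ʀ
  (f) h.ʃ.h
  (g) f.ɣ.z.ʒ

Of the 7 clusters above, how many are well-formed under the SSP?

(a) 6-5-1 → obeys
(b) 3-3-2 → obeys
(c) 3-6-1-1 → violates
(d) 1-2-5-5 → violates
(e) 1-1-5 → violates
(f) 3-3-3 → obeys
(g) 3-3-3-3 → obeys

4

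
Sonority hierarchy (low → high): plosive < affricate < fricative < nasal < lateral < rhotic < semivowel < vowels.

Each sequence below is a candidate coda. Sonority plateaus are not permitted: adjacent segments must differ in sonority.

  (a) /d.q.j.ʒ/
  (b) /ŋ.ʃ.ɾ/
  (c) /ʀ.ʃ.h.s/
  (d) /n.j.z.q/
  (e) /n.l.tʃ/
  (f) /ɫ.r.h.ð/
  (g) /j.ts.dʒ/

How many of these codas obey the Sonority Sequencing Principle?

0

(a) 1-1-7-3 → violates
(b) 4-3-6 → violates
(c) 6-3-3-3 → violates
(d) 4-7-3-1 → violates
(e) 4-5-2 → violates
(f) 5-6-3-3 → violates
(g) 7-2-2 → violates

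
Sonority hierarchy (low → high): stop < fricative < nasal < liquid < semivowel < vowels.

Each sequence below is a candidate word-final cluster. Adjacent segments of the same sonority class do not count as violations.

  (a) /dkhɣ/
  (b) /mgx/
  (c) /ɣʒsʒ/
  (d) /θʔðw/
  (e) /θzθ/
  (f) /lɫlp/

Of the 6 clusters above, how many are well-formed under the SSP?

3

(a) sonority 1-1-2-2: ill-formed.
(b) sonority 3-1-2: ill-formed.
(c) sonority 2-2-2-2: well-formed.
(d) sonority 2-1-2-5: ill-formed.
(e) sonority 2-2-2: well-formed.
(f) sonority 4-4-4-1: well-formed.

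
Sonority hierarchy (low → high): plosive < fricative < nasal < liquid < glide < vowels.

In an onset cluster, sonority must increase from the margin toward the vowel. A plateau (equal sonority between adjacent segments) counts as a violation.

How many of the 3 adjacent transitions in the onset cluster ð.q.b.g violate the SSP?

/ð/ — fricative, sonority 2.
/q/ — plosive, sonority 1.
/b/ — plosive, sonority 1.
/g/ — plosive, sonority 1.
/ð/→/q/: 2→1 (does not rise) — violation.
/q/→/b/: 1→1 (plateau) — violation.
/b/→/g/: 1→1 (plateau) — violation.

3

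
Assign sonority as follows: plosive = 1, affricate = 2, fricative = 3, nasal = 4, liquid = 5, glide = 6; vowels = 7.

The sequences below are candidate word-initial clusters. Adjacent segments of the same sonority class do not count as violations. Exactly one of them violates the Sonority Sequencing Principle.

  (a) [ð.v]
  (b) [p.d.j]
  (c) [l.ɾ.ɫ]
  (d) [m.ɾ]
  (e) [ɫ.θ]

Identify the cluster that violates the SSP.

e

(a) [ð.v]: profile 3-3 — obeys.
(b) [p.d.j]: profile 1-1-6 — obeys.
(c) [l.ɾ.ɫ]: profile 5-5-5 — obeys.
(d) [m.ɾ]: profile 4-5 — obeys.
(e) [ɫ.θ]: profile 5-3 — violates.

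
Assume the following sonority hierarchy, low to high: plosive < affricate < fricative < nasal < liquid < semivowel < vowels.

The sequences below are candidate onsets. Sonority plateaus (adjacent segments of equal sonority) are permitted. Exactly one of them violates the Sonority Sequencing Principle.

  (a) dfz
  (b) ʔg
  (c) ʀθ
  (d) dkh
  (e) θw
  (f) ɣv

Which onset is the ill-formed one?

(a) sonority 1-3-3: well-formed.
(b) sonority 1-1: well-formed.
(c) sonority 5-3: ill-formed.
(d) sonority 1-1-3: well-formed.
(e) sonority 3-6: well-formed.
(f) sonority 3-3: well-formed.

c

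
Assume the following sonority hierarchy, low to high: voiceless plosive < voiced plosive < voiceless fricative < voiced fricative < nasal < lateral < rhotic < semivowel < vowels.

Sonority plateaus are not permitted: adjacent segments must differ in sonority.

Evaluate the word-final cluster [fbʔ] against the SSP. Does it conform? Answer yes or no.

/f/ — voiceless fricative, sonority 3.
/b/ — voiced plosive, sonority 2.
/ʔ/ — voiceless plosive, sonority 1.
The profile 3-2-1 strictly falls, so the word-final cluster satisfies the SSP.

yes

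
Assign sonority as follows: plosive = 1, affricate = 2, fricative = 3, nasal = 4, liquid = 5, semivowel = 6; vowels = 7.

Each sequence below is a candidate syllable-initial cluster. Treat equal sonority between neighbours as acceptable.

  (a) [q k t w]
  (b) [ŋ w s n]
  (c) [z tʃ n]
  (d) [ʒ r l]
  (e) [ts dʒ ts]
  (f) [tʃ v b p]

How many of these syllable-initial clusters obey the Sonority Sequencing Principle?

(a) 1-1-1-6 → obeys
(b) 4-6-3-4 → violates
(c) 3-2-4 → violates
(d) 3-5-5 → obeys
(e) 2-2-2 → obeys
(f) 2-3-1-1 → violates

3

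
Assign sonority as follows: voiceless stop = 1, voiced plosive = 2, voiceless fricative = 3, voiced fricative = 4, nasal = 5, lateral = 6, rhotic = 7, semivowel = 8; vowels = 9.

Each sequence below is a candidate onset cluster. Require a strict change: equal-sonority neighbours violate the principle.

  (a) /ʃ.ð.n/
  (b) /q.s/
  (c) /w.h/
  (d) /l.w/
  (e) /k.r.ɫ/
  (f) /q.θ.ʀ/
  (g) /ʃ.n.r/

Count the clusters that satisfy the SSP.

(a) /ʃ.ð.n/: profile 3-4-5 — obeys.
(b) /q.s/: profile 1-3 — obeys.
(c) /w.h/: profile 8-3 — violates.
(d) /l.w/: profile 6-8 — obeys.
(e) /k.r.ɫ/: profile 1-7-6 — violates.
(f) /q.θ.ʀ/: profile 1-3-7 — obeys.
(g) /ʃ.n.r/: profile 3-5-7 — obeys.

5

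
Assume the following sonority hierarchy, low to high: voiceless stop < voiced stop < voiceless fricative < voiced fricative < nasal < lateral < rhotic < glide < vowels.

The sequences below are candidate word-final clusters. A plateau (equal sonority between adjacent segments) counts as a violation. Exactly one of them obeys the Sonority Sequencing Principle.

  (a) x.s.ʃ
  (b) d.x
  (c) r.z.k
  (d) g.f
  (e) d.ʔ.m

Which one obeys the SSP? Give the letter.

(a) 3-3-3 → violates
(b) 2-3 → violates
(c) 7-4-1 → obeys
(d) 2-3 → violates
(e) 2-1-5 → violates

c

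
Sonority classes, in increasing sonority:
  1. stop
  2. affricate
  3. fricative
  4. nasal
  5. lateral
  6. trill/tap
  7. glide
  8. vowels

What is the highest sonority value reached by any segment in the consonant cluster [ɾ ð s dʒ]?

/ɾ/: trill/tap = 6.
/ð/: fricative = 3.
/s/: fricative = 3.
/dʒ/: affricate = 2.
The maximum is 6.

6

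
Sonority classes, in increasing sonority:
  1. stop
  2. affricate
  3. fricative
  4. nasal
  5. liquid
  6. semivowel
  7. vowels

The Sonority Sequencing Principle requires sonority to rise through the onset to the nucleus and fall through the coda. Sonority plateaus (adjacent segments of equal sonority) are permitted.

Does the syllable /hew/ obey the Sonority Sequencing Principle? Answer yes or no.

Onset: /h/ is a fricative (sonority 3); then the nucleus /e/ (sonority 7).
Onset profile 3-7 — rises to the nucleus.
Coda: /w/ is a semivowel (sonority 6).
Coda profile 7-6 — falls from the nucleus.

yes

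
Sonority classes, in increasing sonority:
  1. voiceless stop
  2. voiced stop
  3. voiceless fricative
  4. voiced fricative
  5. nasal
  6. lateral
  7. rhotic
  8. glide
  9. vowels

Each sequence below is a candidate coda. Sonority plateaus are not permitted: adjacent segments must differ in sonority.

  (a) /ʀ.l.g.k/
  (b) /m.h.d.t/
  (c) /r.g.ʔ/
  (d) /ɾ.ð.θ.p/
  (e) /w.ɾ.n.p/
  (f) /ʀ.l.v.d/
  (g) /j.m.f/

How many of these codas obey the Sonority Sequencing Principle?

(a) 7-6-2-1 → obeys
(b) 5-3-2-1 → obeys
(c) 7-2-1 → obeys
(d) 7-4-3-1 → obeys
(e) 8-7-5-1 → obeys
(f) 7-6-4-2 → obeys
(g) 8-5-3 → obeys

7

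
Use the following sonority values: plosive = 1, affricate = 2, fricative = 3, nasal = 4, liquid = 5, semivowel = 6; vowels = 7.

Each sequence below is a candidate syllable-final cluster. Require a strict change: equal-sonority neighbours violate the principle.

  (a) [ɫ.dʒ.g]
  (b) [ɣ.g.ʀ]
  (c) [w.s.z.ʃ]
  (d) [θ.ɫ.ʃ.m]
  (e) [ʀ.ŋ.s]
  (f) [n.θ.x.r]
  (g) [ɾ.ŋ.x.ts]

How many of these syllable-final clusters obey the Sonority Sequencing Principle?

3

(a) 5-2-1 → obeys
(b) 3-1-5 → violates
(c) 6-3-3-3 → violates
(d) 3-5-3-4 → violates
(e) 5-4-3 → obeys
(f) 4-3-3-5 → violates
(g) 5-4-3-2 → obeys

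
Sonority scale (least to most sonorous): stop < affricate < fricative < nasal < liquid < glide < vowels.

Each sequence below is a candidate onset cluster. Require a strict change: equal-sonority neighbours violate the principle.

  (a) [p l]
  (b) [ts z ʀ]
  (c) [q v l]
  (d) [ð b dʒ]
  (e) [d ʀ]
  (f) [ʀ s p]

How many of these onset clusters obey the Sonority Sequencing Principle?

(a) 1-5 → obeys
(b) 2-3-5 → obeys
(c) 1-3-5 → obeys
(d) 3-1-2 → violates
(e) 1-5 → obeys
(f) 5-3-1 → violates

4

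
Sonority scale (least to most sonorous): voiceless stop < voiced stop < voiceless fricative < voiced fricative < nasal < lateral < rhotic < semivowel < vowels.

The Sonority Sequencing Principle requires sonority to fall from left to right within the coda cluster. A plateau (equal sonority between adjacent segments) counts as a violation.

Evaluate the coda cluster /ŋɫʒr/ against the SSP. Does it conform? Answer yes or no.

no

/ŋ/ is a nasal (sonority 5).
/ɫ/ is a lateral (sonority 6).
/ʒ/ is a voiced fricative (sonority 4).
/r/ is a rhotic (sonority 7).
The profile is 5-6-4-7. Between /ŋ/ (5) and /ɫ/ (6) sonority does not fall, so the cluster violates the SSP.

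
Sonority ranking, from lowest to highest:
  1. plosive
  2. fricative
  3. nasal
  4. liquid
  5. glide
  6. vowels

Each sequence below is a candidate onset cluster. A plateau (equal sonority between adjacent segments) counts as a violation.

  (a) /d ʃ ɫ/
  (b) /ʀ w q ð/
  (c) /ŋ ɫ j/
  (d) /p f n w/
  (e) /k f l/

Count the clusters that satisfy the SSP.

4

(a) /d ʃ ɫ/: profile 1-2-4 — obeys.
(b) /ʀ w q ð/: profile 4-5-1-2 — violates.
(c) /ŋ ɫ j/: profile 3-4-5 — obeys.
(d) /p f n w/: profile 1-2-3-5 — obeys.
(e) /k f l/: profile 1-2-4 — obeys.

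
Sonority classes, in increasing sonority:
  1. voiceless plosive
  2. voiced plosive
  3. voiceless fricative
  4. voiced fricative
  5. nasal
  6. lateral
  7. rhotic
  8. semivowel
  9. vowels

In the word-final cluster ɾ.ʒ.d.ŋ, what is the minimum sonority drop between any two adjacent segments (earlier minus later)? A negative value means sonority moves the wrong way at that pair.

-3

/ɾ/ is a rhotic (sonority 7).
/ʒ/ is a voiced fricative (sonority 4).
/d/ is a voiced plosive (sonority 2).
/ŋ/ is a nasal (sonority 5).
/ɾ/→/ʒ/: change +3.
/ʒ/→/d/: change +2.
/d/→/ŋ/: change -3.
Minimum = -3.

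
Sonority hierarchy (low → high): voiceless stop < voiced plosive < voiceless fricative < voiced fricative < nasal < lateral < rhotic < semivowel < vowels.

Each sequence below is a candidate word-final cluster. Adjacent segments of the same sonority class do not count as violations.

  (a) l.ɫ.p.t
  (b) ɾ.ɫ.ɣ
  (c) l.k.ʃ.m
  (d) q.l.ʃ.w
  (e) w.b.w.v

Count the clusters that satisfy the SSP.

(a) sonority 6-6-1-1: well-formed.
(b) sonority 7-6-4: well-formed.
(c) sonority 6-1-3-5: ill-formed.
(d) sonority 1-6-3-8: ill-formed.
(e) sonority 8-2-8-4: ill-formed.

2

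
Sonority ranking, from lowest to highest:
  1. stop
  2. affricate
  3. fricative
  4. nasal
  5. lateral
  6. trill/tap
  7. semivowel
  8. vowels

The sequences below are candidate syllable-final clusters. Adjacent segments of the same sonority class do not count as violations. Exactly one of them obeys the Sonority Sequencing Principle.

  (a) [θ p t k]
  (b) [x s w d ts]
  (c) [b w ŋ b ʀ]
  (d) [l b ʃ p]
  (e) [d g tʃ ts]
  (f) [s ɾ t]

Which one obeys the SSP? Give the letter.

(a) [θ p t k]: profile 3-1-1-1 — obeys.
(b) [x s w d ts]: profile 3-3-7-1-2 — violates.
(c) [b w ŋ b ʀ]: profile 1-7-4-1-6 — violates.
(d) [l b ʃ p]: profile 5-1-3-1 — violates.
(e) [d g tʃ ts]: profile 1-1-2-2 — violates.
(f) [s ɾ t]: profile 3-6-1 — violates.

a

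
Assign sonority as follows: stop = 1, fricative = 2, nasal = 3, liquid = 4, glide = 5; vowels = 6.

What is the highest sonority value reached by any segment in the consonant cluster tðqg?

/t/ — stop, sonority 1.
/ð/ — fricative, sonority 2.
/q/ — stop, sonority 1.
/g/ — stop, sonority 1.
The maximum is 2.

2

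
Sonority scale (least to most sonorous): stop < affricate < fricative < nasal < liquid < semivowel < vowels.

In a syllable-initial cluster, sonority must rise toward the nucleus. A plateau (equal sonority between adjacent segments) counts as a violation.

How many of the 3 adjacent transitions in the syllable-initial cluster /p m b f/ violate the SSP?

1

/p/: stop = 1.
/m/: nasal = 4.
/b/: stop = 1.
/f/: fricative = 3.
/p/→/m/: 1→4 (rises) — ok.
/m/→/b/: 4→1 (does not rise) — violation.
/b/→/f/: 1→3 (rises) — ok.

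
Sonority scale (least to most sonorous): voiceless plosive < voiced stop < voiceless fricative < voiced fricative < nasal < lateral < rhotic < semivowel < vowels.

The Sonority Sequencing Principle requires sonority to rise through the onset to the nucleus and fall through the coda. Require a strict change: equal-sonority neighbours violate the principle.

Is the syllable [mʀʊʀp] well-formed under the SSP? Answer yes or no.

yes

Onset: /m/ is a nasal (sonority 5), /ʀ/ is a rhotic (sonority 7); then the nucleus /ʊ/ (sonority 9).
Onset profile 5-7-9 — rises to the nucleus.
Coda: /ʀ/ is a rhotic (sonority 7), /p/ is a voiceless plosive (sonority 1).
Coda profile 9-7-1 — falls from the nucleus.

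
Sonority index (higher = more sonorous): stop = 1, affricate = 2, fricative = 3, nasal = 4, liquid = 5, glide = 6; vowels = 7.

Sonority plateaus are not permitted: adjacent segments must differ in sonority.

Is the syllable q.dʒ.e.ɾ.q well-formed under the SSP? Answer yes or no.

yes

Onset: /q/ is a stop (sonority 1), /dʒ/ is an affricate (sonority 2); then the nucleus /e/ (sonority 7).
Onset profile 1-2-7 — rises to the nucleus.
Coda: /ɾ/ is a liquid (sonority 5), /q/ is a stop (sonority 1).
Coda profile 7-5-1 — falls from the nucleus.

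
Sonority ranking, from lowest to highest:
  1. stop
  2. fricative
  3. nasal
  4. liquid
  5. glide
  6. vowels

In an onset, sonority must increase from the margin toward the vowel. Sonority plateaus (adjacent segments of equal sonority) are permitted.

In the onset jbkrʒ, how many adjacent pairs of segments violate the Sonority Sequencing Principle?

2

/j/: glide = 5.
/b/: stop = 1.
/k/: stop = 1.
/r/: liquid = 4.
/ʒ/: fricative = 2.
/j/→/b/: 5→1 (does not rise) — violation.
/b/→/k/: 1→1 (plateau, allowed) — ok.
/k/→/r/: 1→4 (rises) — ok.
/r/→/ʒ/: 4→2 (does not rise) — violation.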